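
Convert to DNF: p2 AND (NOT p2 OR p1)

p2 AND (NOT p2 OR p1)
⇔ (p2 AND NOT p2) OR (p2 AND p1)   [distribute AND over OR]
⇔ p2 AND p1   [simplify]

p2 AND p1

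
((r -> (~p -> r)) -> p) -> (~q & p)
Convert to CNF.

((r -> (~p -> r)) -> p) -> (~q & p)
⇔ ~((r -> (~p -> r)) -> p) | (~q & p)   [eliminate ->]
⇔ ~(~(r -> (~p -> r)) | p) | (~q & p)   [eliminate ->]
⇔ ~(~(~r | (~p -> r)) | p) | (~q & p)   [eliminate ->]
⇔ ~(~(~r | ~~p | r) | p) | (~q & p)   [eliminate ->]
⇔ (~~(~r | ~~p | r) & ~p) | (~q & p)   [De Morgan]
⇔ ((~r | ~~p | r) & ~p) | (~q & p)   [double negation]
⇔ ((~r | p | r) & ~p) | (~q & p)   [double negation]
⇔ (~r | p | r | ~q) & (~r | p | r | p) & (~p | ~q) & (~p | p)   [distribute | over &]
⇔ ~p | ~q   [simplify]

~p | ~q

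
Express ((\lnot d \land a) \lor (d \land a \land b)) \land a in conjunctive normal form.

((\lnot d \land a) \lor (d \land a \land b)) \land a
≡ (\lnot d \lor d) \land (\lnot d \lor a) \land (\lnot d \lor b) \land (a \lor d) \land (a \lor a) \land (a \lor b) \land a
≡ (\lnot d \lor b) \land a

(\lnot d \lor b) \land a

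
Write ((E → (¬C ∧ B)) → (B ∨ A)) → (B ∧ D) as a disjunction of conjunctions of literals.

((E → (¬C ∧ B)) → (B ∨ A)) → (B ∧ D)
≡ ¬((E → (¬C ∧ B)) → (B ∨ A)) ∨ (B ∧ D)   [eliminate →]
≡ ¬(¬(E → (¬C ∧ B)) ∨ B ∨ A) ∨ (B ∧ D)   [eliminate →]
≡ ¬(¬(¬E ∨ (¬C ∧ B)) ∨ B ∨ A) ∨ (B ∧ D)   [eliminate →]
≡ (¬¬(¬E ∨ (¬C ∧ B)) ∧ ¬B ∧ ¬A) ∨ (B ∧ D)   [De Morgan]
≡ ((¬E ∨ (¬C ∧ B)) ∧ ¬B ∧ ¬A) ∨ (B ∧ D)   [double negation]
≡ (¬E ∧ ¬B ∧ ¬A) ∨ (¬C ∧ B ∧ ¬B ∧ ¬A) ∨ (B ∧ D)   [distribute ∧ over ∨]
≡ (¬E ∧ ¬B ∧ ¬A) ∨ (B ∧ D)   [simplify]

(¬E ∧ ¬B ∧ ¬A) ∨ (B ∧ D)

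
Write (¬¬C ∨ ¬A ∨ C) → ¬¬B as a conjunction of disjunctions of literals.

(¬C ∨ B) ∧ (A ∨ B)

(¬¬C ∨ ¬A ∨ C) → ¬¬B
⇔ ¬(¬¬C ∨ ¬A ∨ C) ∨ ¬¬B   [eliminate →]
⇔ (¬¬¬C ∧ ¬¬A ∧ ¬C) ∨ ¬¬B   [De Morgan]
⇔ (¬C ∧ ¬¬A ∧ ¬C) ∨ ¬¬B   [double negation]
⇔ (¬C ∧ A ∧ ¬C) ∨ ¬¬B   [double negation]
⇔ (¬C ∧ A ∧ ¬C) ∨ B   [double negation]
⇔ (¬C ∨ B) ∧ (A ∨ B) ∧ (¬C ∨ B)   [distribute ∨ over ∧]
⇔ (¬C ∨ B) ∧ (A ∨ B)   [simplify]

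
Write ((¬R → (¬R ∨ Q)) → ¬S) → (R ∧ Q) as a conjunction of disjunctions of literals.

(S ∨ R) ∧ (S ∨ Q)

((¬R → (¬R ∨ Q)) → ¬S) → (R ∧ Q)
≡ ¬((¬R → (¬R ∨ Q)) → ¬S) ∨ (R ∧ Q)   (eliminate →)
≡ ¬(¬(¬R → (¬R ∨ Q)) ∨ ¬S) ∨ (R ∧ Q)   (eliminate →)
≡ ¬(¬(¬¬R ∨ ¬R ∨ Q) ∨ ¬S) ∨ (R ∧ Q)   (eliminate →)
≡ (¬¬(¬¬R ∨ ¬R ∨ Q) ∧ ¬¬S) ∨ (R ∧ Q)   (De Morgan)
≡ ((¬¬R ∨ ¬R ∨ Q) ∧ ¬¬S) ∨ (R ∧ Q)   (double negation)
≡ ((R ∨ ¬R ∨ Q) ∧ ¬¬S) ∨ (R ∧ Q)   (double negation)
≡ ((R ∨ ¬R ∨ Q) ∧ S) ∨ (R ∧ Q)   (double negation)
≡ (R ∨ ¬R ∨ Q ∨ R) ∧ (R ∨ ¬R ∨ Q ∨ Q) ∧ (S ∨ R) ∧ (S ∨ Q)   (distribute ∨ over ∧)
≡ (S ∨ R) ∧ (S ∨ Q)   (simplify)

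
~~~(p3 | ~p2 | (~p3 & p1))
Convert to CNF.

~p3 & p2 & (p3 | ~p1)

~~~(p3 | ~p2 | (~p3 & p1))
≡ ~(p3 | ~p2 | (~p3 & p1))   [double negation]
≡ ~p3 & ~~p2 & ~(~p3 & p1)   [De Morgan]
≡ ~p3 & p2 & ~(~p3 & p1)   [double negation]
≡ ~p3 & p2 & (~~p3 | ~p1)   [De Morgan]
≡ ~p3 & p2 & (p3 | ~p1)   [double negation]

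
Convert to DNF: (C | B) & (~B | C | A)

(C | B) & (~B | C | A)
≡ (C & ~B) | (C & C) | (C & A) | (B & ~B) | (B & C) | (B & A)   [distribute & over |]
≡ C | (B & A)   [simplify]

C | (B & A)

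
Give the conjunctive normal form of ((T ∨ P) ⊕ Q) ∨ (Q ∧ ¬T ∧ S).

((T ∨ P) ⊕ Q) ∨ (Q ∧ ¬T ∧ S)
≡ ((T ∨ P ∨ Q) ∧ ¬((T ∨ P) ∧ Q)) ∨ (Q ∧ ¬T ∧ S)   — expand ⊕
≡ ((T ∨ P ∨ Q) ∧ (¬(T ∨ P) ∨ ¬Q)) ∨ (Q ∧ ¬T ∧ S)   — De Morgan
≡ ((T ∨ P ∨ Q) ∧ ((¬T ∧ ¬P) ∨ ¬Q)) ∨ (Q ∧ ¬T ∧ S)   — De Morgan
≡ (T ∨ P ∨ Q ∨ Q) ∧ (T ∨ P ∨ Q ∨ ¬T) ∧ (T ∨ P ∨ Q ∨ S) ∧ (¬T ∨ ¬Q ∨ Q) ∧ (¬T ∨ ¬Q ∨ ¬T) ∧ (¬T ∨ ¬Q ∨ S) ∧ (¬P ∨ ¬Q ∨ Q) ∧ (¬P ∨ ¬Q ∨ ¬T) ∧ (¬P ∨ ¬Q ∨ S)   — distribute ∨ over ∧
≡ (T ∨ P ∨ Q) ∧ (¬T ∨ ¬Q) ∧ (¬P ∨ ¬Q ∨ S)   — simplify

(T ∨ P ∨ Q) ∧ (¬T ∨ ¬Q) ∧ (¬P ∨ ¬Q ∨ S)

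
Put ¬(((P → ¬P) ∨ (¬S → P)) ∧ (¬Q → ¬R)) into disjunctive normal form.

¬Q ∧ R

¬(((P → ¬P) ∨ (¬S → P)) ∧ (¬Q → ¬R))
= ¬((¬P ∨ ¬P ∨ (¬S → P)) ∧ (¬Q → ¬R))   — eliminate →
= ¬((¬P ∨ ¬P ∨ ¬¬S ∨ P) ∧ (¬Q → ¬R))   — eliminate →
= ¬((¬P ∨ ¬P ∨ ¬¬S ∨ P) ∧ (¬¬Q ∨ ¬R))   — eliminate →
= ¬(¬P ∨ ¬P ∨ ¬¬S ∨ P) ∨ ¬(¬¬Q ∨ ¬R)   — De Morgan
= (¬¬P ∧ ¬¬P ∧ ¬¬¬S ∧ ¬P) ∨ ¬(¬¬Q ∨ ¬R)   — De Morgan
= (P ∧ ¬¬P ∧ ¬¬¬S ∧ ¬P) ∨ ¬(¬¬Q ∨ ¬R)   — double negation
= (P ∧ P ∧ ¬¬¬S ∧ ¬P) ∨ ¬(¬¬Q ∨ ¬R)   — double negation
= (P ∧ P ∧ ¬S ∧ ¬P) ∨ ¬(¬¬Q ∨ ¬R)   — double negation
= (P ∧ P ∧ ¬S ∧ ¬P) ∨ (¬¬¬Q ∧ ¬¬R)   — De Morgan
= (P ∧ P ∧ ¬S ∧ ¬P) ∨ (¬Q ∧ ¬¬R)   — double negation
= (P ∧ P ∧ ¬S ∧ ¬P) ∨ (¬Q ∧ R)   — double negation
= ¬Q ∧ R   — simplify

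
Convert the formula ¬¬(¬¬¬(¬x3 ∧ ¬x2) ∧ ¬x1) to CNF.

(x3 ∨ x2) ∧ ¬x1

¬¬(¬¬¬(¬x3 ∧ ¬x2) ∧ ¬x1)
⇔ ¬¬¬(¬x3 ∧ ¬x2) ∧ ¬x1   [double negation]
⇔ ¬(¬x3 ∧ ¬x2) ∧ ¬x1   [double negation]
⇔ (¬¬x3 ∨ ¬¬x2) ∧ ¬x1   [De Morgan]
⇔ (x3 ∨ ¬¬x2) ∧ ¬x1   [double negation]
⇔ (x3 ∨ x2) ∧ ¬x1   [double negation]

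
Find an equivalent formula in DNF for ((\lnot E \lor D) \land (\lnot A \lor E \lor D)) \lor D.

(\lnot E \land \lnot A) \lor D

((\lnot E \lor D) \land (\lnot A \lor E \lor D)) \lor D
≡ (\lnot E \land \lnot A) \lor (\lnot E \land E) \lor (\lnot E \land D) \lor (D \land \lnot A) \lor (D \land E) \lor (D \land D) \lor D   (distribute \land over \lor)
≡ (\lnot E \land \lnot A) \lor D   (simplify)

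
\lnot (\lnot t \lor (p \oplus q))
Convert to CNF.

\lnot (\lnot t \lor (p \oplus q))
≡ \lnot (\lnot t \lor (p \lor q) \land \lnot (p \land q))   [expand \oplus]
≡ \lnot \lnot t \land \lnot ((p \lor q) \land \lnot (p \land q))   [De Morgan]
≡ t \land \lnot ((p \lor q) \land \lnot (p \land q))   [double negation]
≡ t \land (\lnot (p \lor q) \lor \lnot \lnot (p \land q))   [De Morgan]
≡ t \land (\lnot p \land \lnot q \lor \lnot \lnot (p \land q))   [De Morgan]
≡ t \land (\lnot p \land \lnot q \lor p \land q)   [double negation]
≡ t \land (\lnot p \lor p) \land (\lnot p \lor q) \land (\lnot q \lor p) \land (\lnot q \lor q)   [distribute \lor over \land]
≡ t \land (\lnot p \lor q) \land (\lnot q \lor p)   [simplify]

t \land (\lnot p \lor q) \land (\lnot q \lor p)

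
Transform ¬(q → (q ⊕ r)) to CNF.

q ∧ (¬q ∨ r)

¬(q → (q ⊕ r))
⇔ ¬(¬q ∨ (q ⊕ r))   (eliminate →)
⇔ ¬(¬q ∨ ((q ∨ r) ∧ ¬(q ∧ r)))   (expand ⊕)
⇔ ¬¬q ∧ ¬((q ∨ r) ∧ ¬(q ∧ r))   (De Morgan)
⇔ q ∧ ¬((q ∨ r) ∧ ¬(q ∧ r))   (double negation)
⇔ q ∧ (¬(q ∨ r) ∨ ¬¬(q ∧ r))   (De Morgan)
⇔ q ∧ ((¬q ∧ ¬r) ∨ ¬¬(q ∧ r))   (De Morgan)
⇔ q ∧ ((¬q ∧ ¬r) ∨ (q ∧ r))   (double negation)
⇔ q ∧ (¬q ∨ q) ∧ (¬q ∨ r) ∧ (¬r ∨ q) ∧ (¬r ∨ r)   (distribute ∨ over ∧)
⇔ q ∧ (¬q ∨ r)   (simplify)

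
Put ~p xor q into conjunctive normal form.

~p xor q
= (~p | q) & ~(~p & q)   [expand xor]
= (~p | q) & (~~p | ~q)   [De Morgan]
= (~p | q) & (p | ~q)   [double negation]

(~p | q) & (p | ~q)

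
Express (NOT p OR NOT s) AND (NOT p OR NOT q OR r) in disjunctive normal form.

NOT p OR (NOT s AND NOT q) OR (NOT s AND r)

(NOT p OR NOT s) AND (NOT p OR NOT q OR r)
= (NOT p AND NOT p) OR (NOT p AND NOT q) OR (NOT p AND r) OR (NOT s AND NOT p) OR (NOT s AND NOT q) OR (NOT s AND r)   [distribute AND over OR]
= NOT p OR (NOT s AND NOT q) OR (NOT s AND r)   [simplify]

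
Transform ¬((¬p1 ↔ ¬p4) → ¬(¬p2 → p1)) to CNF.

¬((¬p1 ↔ ¬p4) → ¬(¬p2 → p1))
⇔ ¬(¬(¬p1 ↔ ¬p4) ∨ ¬(¬p2 → p1))   (eliminate →)
⇔ ¬(¬((¬p1 → ¬p4) ∧ (¬p4 → ¬p1)) ∨ ¬(¬p2 → p1))   (eliminate ↔)
⇔ ¬(¬((¬¬p1 ∨ ¬p4) ∧ (¬p4 → ¬p1)) ∨ ¬(¬p2 → p1))   (eliminate →)
⇔ ¬(¬((¬¬p1 ∨ ¬p4) ∧ (¬¬p4 ∨ ¬p1)) ∨ ¬(¬p2 → p1))   (eliminate →)
⇔ ¬(¬((¬¬p1 ∨ ¬p4) ∧ (¬¬p4 ∨ ¬p1)) ∨ ¬(¬¬p2 ∨ p1))   (eliminate →)
⇔ ¬¬((¬¬p1 ∨ ¬p4) ∧ (¬¬p4 ∨ ¬p1)) ∧ ¬¬(¬¬p2 ∨ p1)   (De Morgan)
⇔ (¬¬p1 ∨ ¬p4) ∧ (¬¬p4 ∨ ¬p1) ∧ ¬¬(¬¬p2 ∨ p1)   (double negation)
⇔ (p1 ∨ ¬p4) ∧ (¬¬p4 ∨ ¬p1) ∧ ¬¬(¬¬p2 ∨ p1)   (double negation)
⇔ (p1 ∨ ¬p4) ∧ (p4 ∨ ¬p1) ∧ ¬¬(¬¬p2 ∨ p1)   (double negation)
⇔ (p1 ∨ ¬p4) ∧ (p4 ∨ ¬p1) ∧ (¬¬p2 ∨ p1)   (double negation)
⇔ (p1 ∨ ¬p4) ∧ (p4 ∨ ¬p1) ∧ (p2 ∨ p1)   (double negation)

(p1 ∨ ¬p4) ∧ (p4 ∨ ¬p1) ∧ (p2 ∨ p1)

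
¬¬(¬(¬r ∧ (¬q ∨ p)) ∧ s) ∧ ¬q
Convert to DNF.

r ∧ s ∧ ¬q

¬¬(¬(¬r ∧ (¬q ∨ p)) ∧ s) ∧ ¬q
⇔ ¬(¬r ∧ (¬q ∨ p)) ∧ s ∧ ¬q   [double negation]
⇔ (¬¬r ∨ ¬(¬q ∨ p)) ∧ s ∧ ¬q   [De Morgan]
⇔ (r ∨ ¬(¬q ∨ p)) ∧ s ∧ ¬q   [double negation]
⇔ (r ∨ (¬¬q ∧ ¬p)) ∧ s ∧ ¬q   [De Morgan]
⇔ (r ∨ (q ∧ ¬p)) ∧ s ∧ ¬q   [double negation]
⇔ (r ∧ s ∧ ¬q) ∨ (q ∧ ¬p ∧ s ∧ ¬q)   [distribute ∧ over ∨]
⇔ r ∧ s ∧ ¬q   [simplify]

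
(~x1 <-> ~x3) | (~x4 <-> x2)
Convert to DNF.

(~x1 <-> ~x3) | (~x4 <-> x2)
⇔ ((~x1 -> ~x3) & (~x3 -> ~x1)) | (~x4 <-> x2)   [eliminate <->]
⇔ ((~~x1 | ~x3) & (~x3 -> ~x1)) | (~x4 <-> x2)   [eliminate ->]
⇔ ((~~x1 | ~x3) & (~~x3 | ~x1)) | (~x4 <-> x2)   [eliminate ->]
⇔ ((~~x1 | ~x3) & (~~x3 | ~x1)) | ((~x4 -> x2) & (x2 -> ~x4))   [eliminate <->]
⇔ ((~~x1 | ~x3) & (~~x3 | ~x1)) | ((~~x4 | x2) & (x2 -> ~x4))   [eliminate ->]
⇔ ((~~x1 | ~x3) & (~~x3 | ~x1)) | ((~~x4 | x2) & (~x2 | ~x4))   [eliminate ->]
⇔ ((x1 | ~x3) & (~~x3 | ~x1)) | ((~~x4 | x2) & (~x2 | ~x4))   [double negation]
⇔ ((x1 | ~x3) & (x3 | ~x1)) | ((~~x4 | x2) & (~x2 | ~x4))   [double negation]
⇔ ((x1 | ~x3) & (x3 | ~x1)) | ((x4 | x2) & (~x2 | ~x4))   [double negation]
⇔ (x1 & x3) | (x1 & ~x1) | (~x3 & x3) | (~x3 & ~x1) | (x4 & ~x2) | (x4 & ~x4) | (x2 & ~x2) | (x2 & ~x4)   [distribute & over |]
⇔ (x1 & x3) | (~x3 & ~x1) | (x4 & ~x2) | (x2 & ~x4)   [simplify]

(x1 & x3) | (~x3 & ~x1) | (x4 & ~x2) | (x2 & ~x4)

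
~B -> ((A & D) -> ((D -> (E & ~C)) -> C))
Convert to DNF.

B | ~A | ~D | (D & ~E) | C

~B -> ((A & D) -> ((D -> (E & ~C)) -> C))
≡ ~~B | ((A & D) -> ((D -> (E & ~C)) -> C))   — eliminate ->
≡ ~~B | ~(A & D) | ((D -> (E & ~C)) -> C)   — eliminate ->
≡ ~~B | ~(A & D) | ~(D -> (E & ~C)) | C   — eliminate ->
≡ ~~B | ~(A & D) | ~(~D | (E & ~C)) | C   — eliminate ->
≡ B | ~(A & D) | ~(~D | (E & ~C)) | C   — double negation
≡ B | ~A | ~D | ~(~D | (E & ~C)) | C   — De Morgan
≡ B | ~A | ~D | (~~D & ~(E & ~C)) | C   — De Morgan
≡ B | ~A | ~D | (D & ~(E & ~C)) | C   — double negation
≡ B | ~A | ~D | (D & (~E | ~~C)) | C   — De Morgan
≡ B | ~A | ~D | (D & (~E | C)) | C   — double negation
≡ B | ~A | ~D | (D & ~E) | (D & C) | C   — distribute & over |
≡ B | ~A | ~D | (D & ~E) | C   — simplify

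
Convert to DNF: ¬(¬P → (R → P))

¬P ∧ R

¬(¬P → (R → P))
≡ ¬(¬¬P ∨ (R → P))   — eliminate →
≡ ¬(¬¬P ∨ ¬R ∨ P)   — eliminate →
≡ ¬¬¬P ∧ ¬¬R ∧ ¬P   — De Morgan
≡ ¬P ∧ ¬¬R ∧ ¬P   — double negation
≡ ¬P ∧ R ∧ ¬P   — double negation
≡ ¬P ∧ R   — simplify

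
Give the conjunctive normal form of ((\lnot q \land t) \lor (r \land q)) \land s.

((\lnot q \land t) \lor (r \land q)) \land s
⇔ (\lnot q \lor r) \land (\lnot q \lor q) \land (t \lor r) \land (t \lor q) \land s   (distribute \lor over \land)
⇔ (\lnot q \lor r) \land (t \lor r) \land (t \lor q) \land s   (simplify)

(\lnot q \lor r) \land (t \lor r) \land (t \lor q) \land s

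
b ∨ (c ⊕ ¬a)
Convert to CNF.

b ∨ (c ⊕ ¬a)
≡ b ∨ ((c ∨ ¬a) ∧ ¬(c ∧ ¬a))   (expand ⊕)
≡ b ∨ ((c ∨ ¬a) ∧ (¬c ∨ ¬¬a))   (De Morgan)
≡ b ∨ ((c ∨ ¬a) ∧ (¬c ∨ a))   (double negation)
≡ (b ∨ c ∨ ¬a) ∧ (b ∨ ¬c ∨ a)   (distribute ∨ over ∧)

(b ∨ c ∨ ¬a) ∧ (b ∨ ¬c ∨ a)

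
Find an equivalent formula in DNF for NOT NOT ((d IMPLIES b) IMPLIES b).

(d AND NOT b) OR b

NOT NOT ((d IMPLIES b) IMPLIES b)
≡ NOT NOT (NOT (d IMPLIES b) OR b)   (eliminate IMPLIES)
≡ NOT NOT (NOT (NOT d OR b) OR b)   (eliminate IMPLIES)
≡ NOT (NOT d OR b) OR b   (double negation)
≡ (NOT NOT d AND NOT b) OR b   (De Morgan)
≡ (d AND NOT b) OR b   (double negation)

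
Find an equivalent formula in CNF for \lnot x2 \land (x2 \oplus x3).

\lnot x2 \land (x2 \oplus x3)
≡ \lnot x2 \land (x2 \lor x3) \land \lnot (x2 \land x3)   (expand \oplus)
≡ \lnot x2 \land (x2 \lor x3) \land (\lnot x2 \lor \lnot x3)   (De Morgan)
≡ \lnot x2 \land (x2 \lor x3)   (simplify)

\lnot x2 \land (x2 \lor x3)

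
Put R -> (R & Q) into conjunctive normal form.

~R | Q

R -> (R & Q)
= ~R | (R & Q)   [eliminate ->]
= (~R | R) & (~R | Q)   [distribute | over &]
= ~R | Q   [simplify]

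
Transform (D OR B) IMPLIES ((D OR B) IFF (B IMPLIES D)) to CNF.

(D OR B) IMPLIES ((D OR B) IFF (B IMPLIES D))
≡ NOT (D OR B) OR ((D OR B) IFF (B IMPLIES D))   — eliminate IMPLIES
≡ NOT (D OR B) OR (((D OR B) IMPLIES (B IMPLIES D)) AND ((B IMPLIES D) IMPLIES (D OR B)))   — eliminate IFF
≡ NOT (D OR B) OR ((NOT (D OR B) OR (B IMPLIES D)) AND ((B IMPLIES D) IMPLIES (D OR B)))   — eliminate IMPLIES
≡ NOT (D OR B) OR ((NOT (D OR B) OR NOT B OR D) AND ((B IMPLIES D) IMPLIES (D OR B)))   — eliminate IMPLIES
≡ NOT (D OR B) OR ((NOT (D OR B) OR NOT B OR D) AND (NOT (B IMPLIES D) OR D OR B))   — eliminate IMPLIES
≡ NOT (D OR B) OR ((NOT (D OR B) OR NOT B OR D) AND (NOT (NOT B OR D) OR D OR B))   — eliminate IMPLIES
≡ (NOT D AND NOT B) OR ((NOT (D OR B) OR NOT B OR D) AND (NOT (NOT B OR D) OR D OR B))   — De Morgan
≡ (NOT D AND NOT B) OR (((NOT D AND NOT B) OR NOT B OR D) AND (NOT (NOT B OR D) OR D OR B))   — De Morgan
≡ (NOT D AND NOT B) OR (((NOT D AND NOT B) OR NOT B OR D) AND ((NOT NOT B AND NOT D) OR D OR B))   — De Morgan
≡ (NOT D AND NOT B) OR (((NOT D AND NOT B) OR NOT B OR D) AND ((B AND NOT D) OR D OR B))   — double negation
≡ (NOT D OR NOT D OR NOT B OR D) AND (NOT D OR NOT B OR NOT B OR D) AND (NOT D OR B OR D OR B) AND (NOT D OR NOT D OR D OR B) AND (NOT B OR NOT D OR NOT B OR D) AND (NOT B OR NOT B OR NOT B OR D) AND (NOT B OR B OR D OR B) AND (NOT B OR NOT D OR D OR B)   — distribute OR over AND
≡ NOT B OR D   — simplify

NOT B OR D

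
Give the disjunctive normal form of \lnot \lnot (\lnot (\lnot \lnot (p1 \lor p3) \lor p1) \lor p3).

(\lnot p1 \land \lnot p3) \lor p3

\lnot \lnot (\lnot (\lnot \lnot (p1 \lor p3) \lor p1) \lor p3)
≡ \lnot (\lnot \lnot (p1 \lor p3) \lor p1) \lor p3   (double negation)
≡ (\lnot \lnot \lnot (p1 \lor p3) \land \lnot p1) \lor p3   (De Morgan)
≡ (\lnot (p1 \lor p3) \land \lnot p1) \lor p3   (double negation)
≡ (\lnot p1 \land \lnot p3 \land \lnot p1) \lor p3   (De Morgan)
≡ (\lnot p1 \land \lnot p3) \lor p3   (simplify)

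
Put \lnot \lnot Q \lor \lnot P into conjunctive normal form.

\lnot \lnot Q \lor \lnot P
⇔ Q \lor \lnot P   — double negation

Q \lor \lnot P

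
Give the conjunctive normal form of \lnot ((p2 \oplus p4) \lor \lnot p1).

\lnot ((p2 \oplus p4) \lor \lnot p1)
≡ \lnot (((p2 \lor p4) \land \lnot (p2 \land p4)) \lor \lnot p1)   (expand \oplus)
≡ \lnot ((p2 \lor p4) \land \lnot (p2 \land p4)) \land \lnot \lnot p1   (De Morgan)
≡ (\lnot (p2 \lor p4) \lor \lnot \lnot (p2 \land p4)) \land \lnot \lnot p1   (De Morgan)
≡ ((\lnot p2 \land \lnot p4) \lor \lnot \lnot (p2 \land p4)) \land \lnot \lnot p1   (De Morgan)
≡ ((\lnot p2 \land \lnot p4) \lor (p2 \land p4)) \land \lnot \lnot p1   (double negation)
≡ ((\lnot p2 \land \lnot p4) \lor (p2 \land p4)) \land p1   (double negation)
≡ (\lnot p2 \lor p2) \land (\lnot p2 \lor p4) \land (\lnot p4 \lor p2) \land (\lnot p4 \lor p4) \land p1   (distribute \lor over \land)
≡ (\lnot p2 \lor p4) \land (\lnot p4 \lor p2) \land p1   (simplify)

(\lnot p2 \lor p4) \land (\lnot p4 \lor p2) \land p1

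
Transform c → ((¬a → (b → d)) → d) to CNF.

(¬c ∨ ¬a ∨ d) ∧ (¬c ∨ b ∨ d)

c → ((¬a → (b → d)) → d)
⇔ ¬c ∨ ((¬a → (b → d)) → d)
⇔ ¬c ∨ ¬(¬a → (b → d)) ∨ d
⇔ ¬c ∨ ¬(¬¬a ∨ (b → d)) ∨ d
⇔ ¬c ∨ ¬(¬¬a ∨ ¬b ∨ d) ∨ d
⇔ ¬c ∨ (¬¬¬a ∧ ¬¬b ∧ ¬d) ∨ d
⇔ ¬c ∨ (¬a ∧ ¬¬b ∧ ¬d) ∨ d
⇔ ¬c ∨ (¬a ∧ b ∧ ¬d) ∨ d
⇔ (¬c ∨ ¬a ∨ d) ∧ (¬c ∨ b ∨ d) ∧ (¬c ∨ ¬d ∨ d)
⇔ (¬c ∨ ¬a ∨ d) ∧ (¬c ∨ b ∨ d)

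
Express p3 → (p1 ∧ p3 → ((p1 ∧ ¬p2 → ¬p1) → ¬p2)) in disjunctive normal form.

p3 → (p1 ∧ p3 → ((p1 ∧ ¬p2 → ¬p1) → ¬p2))
≡ ¬p3 ∨ (p1 ∧ p3 → ((p1 ∧ ¬p2 → ¬p1) → ¬p2))   (eliminate →)
≡ ¬p3 ∨ ¬(p1 ∧ p3) ∨ ((p1 ∧ ¬p2 → ¬p1) → ¬p2)   (eliminate →)
≡ ¬p3 ∨ ¬(p1 ∧ p3) ∨ ¬(p1 ∧ ¬p2 → ¬p1) ∨ ¬p2   (eliminate →)
≡ ¬p3 ∨ ¬(p1 ∧ p3) ∨ ¬(¬(p1 ∧ ¬p2) ∨ ¬p1) ∨ ¬p2   (eliminate →)
≡ ¬p3 ∨ ¬p1 ∨ ¬p3 ∨ ¬(¬(p1 ∧ ¬p2) ∨ ¬p1) ∨ ¬p2   (De Morgan)
≡ ¬p3 ∨ ¬p1 ∨ ¬p3 ∨ ¬¬(p1 ∧ ¬p2) ∧ ¬¬p1 ∨ ¬p2   (De Morgan)
≡ ¬p3 ∨ ¬p1 ∨ ¬p3 ∨ p1 ∧ ¬p2 ∧ ¬¬p1 ∨ ¬p2   (double negation)
≡ ¬p3 ∨ ¬p1 ∨ ¬p3 ∨ p1 ∧ ¬p2 ∧ p1 ∨ ¬p2   (double negation)
≡ ¬p3 ∨ ¬p1 ∨ ¬p2   (simplify)

¬p3 ∨ ¬p1 ∨ ¬p2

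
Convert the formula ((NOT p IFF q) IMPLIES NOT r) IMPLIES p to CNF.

(p OR q) AND (r OR p)

((NOT p IFF q) IMPLIES NOT r) IMPLIES p
≡ NOT ((NOT p IFF q) IMPLIES NOT r) OR p   (eliminate IMPLIES)
≡ NOT (NOT (NOT p IFF q) OR NOT r) OR p   (eliminate IMPLIES)
≡ NOT (NOT ((NOT p IMPLIES q) AND (q IMPLIES NOT p)) OR NOT r) OR p   (eliminate IFF)
≡ NOT (NOT ((NOT NOT p OR q) AND (q IMPLIES NOT p)) OR NOT r) OR p   (eliminate IMPLIES)
≡ NOT (NOT ((NOT NOT p OR q) AND (NOT q OR NOT p)) OR NOT r) OR p   (eliminate IMPLIES)
≡ (NOT NOT ((NOT NOT p OR q) AND (NOT q OR NOT p)) AND NOT NOT r) OR p   (De Morgan)
≡ ((NOT NOT p OR q) AND (NOT q OR NOT p) AND NOT NOT r) OR p   (double negation)
≡ ((p OR q) AND (NOT q OR NOT p) AND NOT NOT r) OR p   (double negation)
≡ ((p OR q) AND (NOT q OR NOT p) AND r) OR p   (double negation)
≡ (p OR q OR p) AND (NOT q OR NOT p OR p) AND (r OR p)   (distribute OR over AND)
≡ (p OR q) AND (r OR p)   (simplify)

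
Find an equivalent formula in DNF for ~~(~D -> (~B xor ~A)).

D | (~B & A) | (B & ~A)

~~(~D -> (~B xor ~A))
≡ ~~(~~D | (~B xor ~A))   [eliminate ->]
≡ ~~(~~D | (~B & ~~A) | (~~B & ~A))   [expand xor]
≡ ~~D | (~B & ~~A) | (~~B & ~A)   [double negation]
≡ D | (~B & ~~A) | (~~B & ~A)   [double negation]
≡ D | (~B & A) | (~~B & ~A)   [double negation]
≡ D | (~B & A) | (B & ~A)   [double negation]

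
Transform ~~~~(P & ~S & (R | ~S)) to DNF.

~~~~(P & ~S & (R | ~S))
= ~~(P & ~S & (R | ~S))   — double negation
= P & ~S & (R | ~S)   — double negation
= (P & ~S & R) | (P & ~S & ~S)   — distribute & over |
= P & ~S   — simplify

P & ~S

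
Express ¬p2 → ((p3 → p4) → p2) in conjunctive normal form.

¬p2 → ((p3 → p4) → p2)
⇔ ¬¬p2 ∨ ((p3 → p4) → p2)   (eliminate →)
⇔ ¬¬p2 ∨ ¬(p3 → p4) ∨ p2   (eliminate →)
⇔ ¬¬p2 ∨ ¬(¬p3 ∨ p4) ∨ p2   (eliminate →)
⇔ p2 ∨ ¬(¬p3 ∨ p4) ∨ p2   (double negation)
⇔ p2 ∨ (¬¬p3 ∧ ¬p4) ∨ p2   (De Morgan)
⇔ p2 ∨ (p3 ∧ ¬p4) ∨ p2   (double negation)
⇔ (p2 ∨ p3 ∨ p2) ∧ (p2 ∨ ¬p4 ∨ p2)   (distribute ∨ over ∧)
⇔ (p2 ∨ p3) ∧ (p2 ∨ ¬p4)   (simplify)

(p2 ∨ p3) ∧ (p2 ∨ ¬p4)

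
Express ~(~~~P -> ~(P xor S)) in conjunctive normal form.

~(~~~P -> ~(P xor S))
≡ ~(~~~~P | ~(P xor S))   [eliminate ->]
≡ ~(~~~~P | ~((P | S) & ~(P & S)))   [expand xor]
≡ ~~~~~P & ~~((P | S) & ~(P & S))   [De Morgan]
≡ ~~~P & ~~((P | S) & ~(P & S))   [double negation]
≡ ~P & ~~((P | S) & ~(P & S))   [double negation]
≡ ~P & (P | S) & ~(P & S)   [double negation]
≡ ~P & (P | S) & (~P | ~S)   [De Morgan]
≡ ~P & (P | S)   [simplify]

~P & (P | S)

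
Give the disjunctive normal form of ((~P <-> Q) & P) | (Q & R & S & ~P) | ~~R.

((~P <-> Q) & P) | (Q & R & S & ~P) | ~~R
= ((~P -> Q) & (Q -> ~P) & P) | (Q & R & S & ~P) | ~~R   [eliminate <->]
= ((~~P | Q) & (Q -> ~P) & P) | (Q & R & S & ~P) | ~~R   [eliminate ->]
= ((~~P | Q) & (~Q | ~P) & P) | (Q & R & S & ~P) | ~~R   [eliminate ->]
= ((P | Q) & (~Q | ~P) & P) | (Q & R & S & ~P) | ~~R   [double negation]
= ((P | Q) & (~Q | ~P) & P) | (Q & R & S & ~P) | R   [double negation]
= (P & ~Q & P) | (P & ~P & P) | (Q & ~Q & P) | (Q & ~P & P) | (Q & R & S & ~P) | R   [distribute & over |]
= (P & ~Q) | R   [simplify]

(P & ~Q) | R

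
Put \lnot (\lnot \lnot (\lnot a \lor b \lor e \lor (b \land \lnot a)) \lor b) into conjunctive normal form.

a \land \lnot b \land \lnot e

\lnot (\lnot \lnot (\lnot a \lor b \lor e \lor (b \land \lnot a)) \lor b)
⇔ \lnot \lnot \lnot (\lnot a \lor b \lor e \lor (b \land \lnot a)) \land \lnot b   — De Morgan
⇔ \lnot (\lnot a \lor b \lor e \lor (b \land \lnot a)) \land \lnot b   — double negation
⇔ \lnot \lnot a \land \lnot b \land \lnot e \land \lnot (b \land \lnot a) \land \lnot b   — De Morgan
⇔ a \land \lnot b \land \lnot e \land \lnot (b \land \lnot a) \land \lnot b   — double negation
⇔ a \land \lnot b \land \lnot e \land (\lnot b \lor \lnot \lnot a) \land \lnot b   — De Morgan
⇔ a \land \lnot b \land \lnot e \land (\lnot b \lor a) \land \lnot b   — double negation
⇔ a \land \lnot b \land \lnot e   — simplify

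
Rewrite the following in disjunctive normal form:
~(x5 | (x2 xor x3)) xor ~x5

(x2 & ~x3 & ~x5) | (~x2 & x3 & ~x5)

~(x5 | (x2 xor x3)) xor ~x5
≡ (~(x5 | (x2 xor x3)) & ~~x5) | (~~(x5 | (x2 xor x3)) & ~x5)   (expand xor)
≡ (~(x5 | (x2 & ~x3) | (~x2 & x3)) & ~~x5) | (~~(x5 | (x2 xor x3)) & ~x5)   (expand xor)
≡ (~(x5 | (x2 & ~x3) | (~x2 & x3)) & ~~x5) | (~~(x5 | (x2 & ~x3) | (~x2 & x3)) & ~x5)   (expand xor)
≡ (~x5 & ~(x2 & ~x3) & ~(~x2 & x3) & ~~x5) | (~~(x5 | (x2 & ~x3) | (~x2 & x3)) & ~x5)   (De Morgan)
≡ (~x5 & (~x2 | ~~x3) & ~(~x2 & x3) & ~~x5) | (~~(x5 | (x2 & ~x3) | (~x2 & x3)) & ~x5)   (De Morgan)
≡ (~x5 & (~x2 | x3) & ~(~x2 & x3) & ~~x5) | (~~(x5 | (x2 & ~x3) | (~x2 & x3)) & ~x5)   (double negation)
≡ (~x5 & (~x2 | x3) & (~~x2 | ~x3) & ~~x5) | (~~(x5 | (x2 & ~x3) | (~x2 & x3)) & ~x5)   (De Morgan)
≡ (~x5 & (~x2 | x3) & (x2 | ~x3) & ~~x5) | (~~(x5 | (x2 & ~x3) | (~x2 & x3)) & ~x5)   (double negation)
≡ (~x5 & (~x2 | x3) & (x2 | ~x3) & x5) | (~~(x5 | (x2 & ~x3) | (~x2 & x3)) & ~x5)   (double negation)
≡ (~x5 & (~x2 | x3) & (x2 | ~x3) & x5) | ((x5 | (x2 & ~x3) | (~x2 & x3)) & ~x5)   (double negation)
≡ (~x5 & ~x2 & x2 & x5) | (~x5 & ~x2 & ~x3 & x5) | (~x5 & x3 & x2 & x5) | (~x5 & x3 & ~x3 & x5) | (x5 & ~x5) | (x2 & ~x3 & ~x5) | (~x2 & x3 & ~x5)   (distribute & over |)
≡ (x2 & ~x3 & ~x5) | (~x2 & x3 & ~x5)   (simplify)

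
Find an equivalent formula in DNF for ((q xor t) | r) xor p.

((q xor t) | r) xor p
= (((q xor t) | r) & ~p) | (~((q xor t) | r) & p)   [expand xor]
= (((q & ~t) | (~q & t) | r) & ~p) | (~((q xor t) | r) & p)   [expand xor]
= (((q & ~t) | (~q & t) | r) & ~p) | (~((q & ~t) | (~q & t) | r) & p)   [expand xor]
= (((q & ~t) | (~q & t) | r) & ~p) | (~(q & ~t) & ~(~q & t) & ~r & p)   [De Morgan]
= (((q & ~t) | (~q & t) | r) & ~p) | ((~q | ~~t) & ~(~q & t) & ~r & p)   [De Morgan]
= (((q & ~t) | (~q & t) | r) & ~p) | ((~q | t) & ~(~q & t) & ~r & p)   [double negation]
= (((q & ~t) | (~q & t) | r) & ~p) | ((~q | t) & (~~q | ~t) & ~r & p)   [De Morgan]
= (((q & ~t) | (~q & t) | r) & ~p) | ((~q | t) & (q | ~t) & ~r & p)   [double negation]
= (q & ~t & ~p) | (~q & t & ~p) | (r & ~p) | (~q & q & ~r & p) | (~q & ~t & ~r & p) | (t & q & ~r & p) | (t & ~t & ~r & p)   [distribute & over |]
= (q & ~t & ~p) | (~q & t & ~p) | (r & ~p) | (~q & ~t & ~r & p) | (t & q & ~r & p)   [simplify]

(q & ~t & ~p) | (~q & t & ~p) | (r & ~p) | (~q & ~t & ~r & p) | (t & q & ~r & p)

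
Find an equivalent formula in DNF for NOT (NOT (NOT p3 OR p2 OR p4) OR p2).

(NOT p3 AND NOT p2) OR (p4 AND NOT p2)

NOT (NOT (NOT p3 OR p2 OR p4) OR p2)
= NOT NOT (NOT p3 OR p2 OR p4) AND NOT p2   — De Morgan
= (NOT p3 OR p2 OR p4) AND NOT p2   — double negation
= (NOT p3 AND NOT p2) OR (p2 AND NOT p2) OR (p4 AND NOT p2)   — distribute AND over OR
= (NOT p3 AND NOT p2) OR (p4 AND NOT p2)   — simplify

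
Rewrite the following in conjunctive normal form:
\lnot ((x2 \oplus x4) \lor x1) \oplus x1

(\lnot x2 \lor x4 \lor x1) \land (\lnot x4 \lor x2 \lor x1)

\lnot ((x2 \oplus x4) \lor x1) \oplus x1
= (\lnot ((x2 \oplus x4) \lor x1) \lor x1) \land \lnot (\lnot ((x2 \oplus x4) \lor x1) \land x1)   [expand \oplus]
= (\lnot (((x2 \lor x4) \land \lnot (x2 \land x4)) \lor x1) \lor x1) \land \lnot (\lnot ((x2 \oplus x4) \lor x1) \land x1)   [expand \oplus]
= (\lnot (((x2 \lor x4) \land \lnot (x2 \land x4)) \lor x1) \lor x1) \land \lnot (\lnot (((x2 \lor x4) \land \lnot (x2 \land x4)) \lor x1) \land x1)   [expand \oplus]
= ((\lnot ((x2 \lor x4) \land \lnot (x2 \land x4)) \land \lnot x1) \lor x1) \land \lnot (\lnot (((x2 \lor x4) \land \lnot (x2 \land x4)) \lor x1) \land x1)   [De Morgan]
= (((\lnot (x2 \lor x4) \lor \lnot \lnot (x2 \land x4)) \land \lnot x1) \lor x1) \land \lnot (\lnot (((x2 \lor x4) \land \lnot (x2 \land x4)) \lor x1) \land x1)   [De Morgan]
= ((((\lnot x2 \land \lnot x4) \lor \lnot \lnot (x2 \land x4)) \land \lnot x1) \lor x1) \land \lnot (\lnot (((x2 \lor x4) \land \lnot (x2 \land x4)) \lor x1) \land x1)   [De Morgan]
= ((((\lnot x2 \land \lnot x4) \lor (x2 \land x4)) \land \lnot x1) \lor x1) \land \lnot (\lnot (((x2 \lor x4) \land \lnot (x2 \land x4)) \lor x1) \land x1)   [double negation]
= ((((\lnot x2 \land \lnot x4) \lor (x2 \land x4)) \land \lnot x1) \lor x1) \land (\lnot \lnot (((x2 \lor x4) \land \lnot (x2 \land x4)) \lor x1) \lor \lnot x1)   [De Morgan]
= ((((\lnot x2 \land \lnot x4) \lor (x2 \land x4)) \land \lnot x1) \lor x1) \land (((x2 \lor x4) \land \lnot (x2 \land x4)) \lor x1 \lor \lnot x1)   [double negation]
= ((((\lnot x2 \land \lnot x4) \lor (x2 \land x4)) \land \lnot x1) \lor x1) \land (((x2 \lor x4) \land (\lnot x2 \lor \lnot x4)) \lor x1 \lor \lnot x1)   [De Morgan]
= (\lnot x2 \lor x2 \lor x1) \land (\lnot x2 \lor x4 \lor x1) \land (\lnot x4 \lor x2 \lor x1) \land (\lnot x4 \lor x4 \lor x1) \land (\lnot x1 \lor x1) \land (x2 \lor x4 \lor x1 \lor \lnot x1) \land (\lnot x2 \lor \lnot x4 \lor x1 \lor \lnot x1)   [distribute \lor over \land]
= (\lnot x2 \lor x4 \lor x1) \land (\lnot x4 \lor x2 \lor x1)   [simplify]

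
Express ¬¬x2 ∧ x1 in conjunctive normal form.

x2 ∧ x1

¬¬x2 ∧ x1
≡ x2 ∧ x1   — double negation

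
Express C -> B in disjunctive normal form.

C -> B
≡ ~C | B   [eliminate ->]

~C | B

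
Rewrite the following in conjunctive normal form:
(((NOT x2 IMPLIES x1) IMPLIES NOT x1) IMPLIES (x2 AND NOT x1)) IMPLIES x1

NOT x2 OR x1

(((NOT x2 IMPLIES x1) IMPLIES NOT x1) IMPLIES (x2 AND NOT x1)) IMPLIES x1
≡ NOT (((NOT x2 IMPLIES x1) IMPLIES NOT x1) IMPLIES (x2 AND NOT x1)) OR x1   [eliminate IMPLIES]
≡ NOT (NOT ((NOT x2 IMPLIES x1) IMPLIES NOT x1) OR (x2 AND NOT x1)) OR x1   [eliminate IMPLIES]
≡ NOT (NOT (NOT (NOT x2 IMPLIES x1) OR NOT x1) OR (x2 AND NOT x1)) OR x1   [eliminate IMPLIES]
≡ NOT (NOT (NOT (NOT NOT x2 OR x1) OR NOT x1) OR (x2 AND NOT x1)) OR x1   [eliminate IMPLIES]
≡ (NOT NOT (NOT (NOT NOT x2 OR x1) OR NOT x1) AND NOT (x2 AND NOT x1)) OR x1   [De Morgan]
≡ ((NOT (NOT NOT x2 OR x1) OR NOT x1) AND NOT (x2 AND NOT x1)) OR x1   [double negation]
≡ (((NOT NOT NOT x2 AND NOT x1) OR NOT x1) AND NOT (x2 AND NOT x1)) OR x1   [De Morgan]
≡ (((NOT x2 AND NOT x1) OR NOT x1) AND NOT (x2 AND NOT x1)) OR x1   [double negation]
≡ (((NOT x2 AND NOT x1) OR NOT x1) AND (NOT x2 OR NOT NOT x1)) OR x1   [De Morgan]
≡ (((NOT x2 AND NOT x1) OR NOT x1) AND (NOT x2 OR x1)) OR x1   [double negation]
≡ (NOT x2 OR NOT x1 OR x1) AND (NOT x1 OR NOT x1 OR x1) AND (NOT x2 OR x1 OR x1)   [distribute OR over AND]
≡ NOT x2 OR x1   [simplify]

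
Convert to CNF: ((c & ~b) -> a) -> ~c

(~b | ~c) & (~a | ~c)

((c & ~b) -> a) -> ~c
⇔ ~((c & ~b) -> a) | ~c   [eliminate ->]
⇔ ~(~(c & ~b) | a) | ~c   [eliminate ->]
⇔ (~~(c & ~b) & ~a) | ~c   [De Morgan]
⇔ (c & ~b & ~a) | ~c   [double negation]
⇔ (c | ~c) & (~b | ~c) & (~a | ~c)   [distribute | over &]
⇔ (~b | ~c) & (~a | ~c)   [simplify]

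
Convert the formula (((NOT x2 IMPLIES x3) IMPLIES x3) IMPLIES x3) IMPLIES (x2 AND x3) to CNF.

(((NOT x2 IMPLIES x3) IMPLIES x3) IMPLIES x3) IMPLIES (x2 AND x3)
≡ NOT (((NOT x2 IMPLIES x3) IMPLIES x3) IMPLIES x3) OR (x2 AND x3)
≡ NOT (NOT ((NOT x2 IMPLIES x3) IMPLIES x3) OR x3) OR (x2 AND x3)
≡ NOT (NOT (NOT (NOT x2 IMPLIES x3) OR x3) OR x3) OR (x2 AND x3)
≡ NOT (NOT (NOT (NOT NOT x2 OR x3) OR x3) OR x3) OR (x2 AND x3)
≡ (NOT NOT (NOT (NOT NOT x2 OR x3) OR x3) AND NOT x3) OR (x2 AND x3)
≡ ((NOT (NOT NOT x2 OR x3) OR x3) AND NOT x3) OR (x2 AND x3)
≡ (((NOT NOT NOT x2 AND NOT x3) OR x3) AND NOT x3) OR (x2 AND x3)
≡ (((NOT x2 AND NOT x3) OR x3) AND NOT x3) OR (x2 AND x3)
≡ (NOT x2 OR x3 OR x2) AND (NOT x2 OR x3 OR x3) AND (NOT x3 OR x3 OR x2) AND (NOT x3 OR x3 OR x3) AND (NOT x3 OR x2) AND (NOT x3 OR x3)
≡ (NOT x2 OR x3) AND (NOT x3 OR x2)

(NOT x2 OR x3) AND (NOT x3 OR x2)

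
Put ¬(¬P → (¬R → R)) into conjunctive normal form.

¬(¬P → (¬R → R))
⇔ ¬(¬¬P ∨ (¬R → R))   [eliminate →]
⇔ ¬(¬¬P ∨ ¬¬R ∨ R)   [eliminate →]
⇔ ¬¬¬P ∧ ¬¬¬R ∧ ¬R   [De Morgan]
⇔ ¬P ∧ ¬¬¬R ∧ ¬R   [double negation]
⇔ ¬P ∧ ¬R ∧ ¬R   [double negation]
⇔ ¬P ∧ ¬R   [simplify]

¬P ∧ ¬R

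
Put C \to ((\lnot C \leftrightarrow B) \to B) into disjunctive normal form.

C \to ((\lnot C \leftrightarrow B) \to B)
⇔ \lnot C \lor ((\lnot C \leftrightarrow B) \to B)   [eliminate \to]
⇔ \lnot C \lor \lnot (\lnot C \leftrightarrow B) \lor B   [eliminate \to]
⇔ \lnot C \lor \lnot ((\lnot C \to B) \land (B \to \lnot C)) \lor B   [eliminate \leftrightarrow]
⇔ \lnot C \lor \lnot ((\lnot \lnot C \lor B) \land (B \to \lnot C)) \lor B   [eliminate \to]
⇔ \lnot C \lor \lnot ((\lnot \lnot C \lor B) \land (\lnot B \lor \lnot C)) \lor B   [eliminate \to]
⇔ \lnot C \lor \lnot (\lnot \lnot C \lor B) \lor \lnot (\lnot B \lor \lnot C) \lor B   [De Morgan]
⇔ \lnot C \lor \lnot \lnot \lnot C \land \lnot B \lor \lnot (\lnot B \lor \lnot C) \lor B   [De Morgan]
⇔ \lnot C \lor \lnot C \land \lnot B \lor \lnot (\lnot B \lor \lnot C) \lor B   [double negation]
⇔ \lnot C \lor \lnot C \land \lnot B \lor \lnot \lnot B \land \lnot \lnot C \lor B   [De Morgan]
⇔ \lnot C \lor \lnot C \land \lnot B \lor B \land \lnot \lnot C \lor B   [double negation]
⇔ \lnot C \lor \lnot C \land \lnot B \lor B \land C \lor B   [double negation]
⇔ \lnot C \lor B   [simplify]

\lnot C \lor B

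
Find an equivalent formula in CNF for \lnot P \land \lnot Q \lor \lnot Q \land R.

(\lnot P \lor R) \land \lnot Q

\lnot P \land \lnot Q \lor \lnot Q \land R
= (\lnot P \lor \lnot Q) \land (\lnot P \lor R) \land (\lnot Q \lor \lnot Q) \land (\lnot Q \lor R)   — distribute \lor over \land
= (\lnot P \lor R) \land \lnot Q   — simplify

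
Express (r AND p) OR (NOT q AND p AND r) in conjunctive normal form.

r AND p

(r AND p) OR (NOT q AND p AND r)
≡ (r OR NOT q) AND (r OR p) AND (r OR r) AND (p OR NOT q) AND (p OR p) AND (p OR r)   [distribute OR over AND]
≡ r AND p   [simplify]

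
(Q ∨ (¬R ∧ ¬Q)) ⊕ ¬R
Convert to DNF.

(Q ∨ (¬R ∧ ¬Q)) ⊕ ¬R
≡ ((Q ∨ (¬R ∧ ¬Q)) ∧ ¬¬R) ∨ (¬(Q ∨ (¬R ∧ ¬Q)) ∧ ¬R)
≡ ((Q ∨ (¬R ∧ ¬Q)) ∧ R) ∨ (¬(Q ∨ (¬R ∧ ¬Q)) ∧ ¬R)
≡ ((Q ∨ (¬R ∧ ¬Q)) ∧ R) ∨ (¬Q ∧ ¬(¬R ∧ ¬Q) ∧ ¬R)
≡ ((Q ∨ (¬R ∧ ¬Q)) ∧ R) ∨ (¬Q ∧ (¬¬R ∨ ¬¬Q) ∧ ¬R)
≡ ((Q ∨ (¬R ∧ ¬Q)) ∧ R) ∨ (¬Q ∧ (R ∨ ¬¬Q) ∧ ¬R)
≡ ((Q ∨ (¬R ∧ ¬Q)) ∧ R) ∨ (¬Q ∧ (R ∨ Q) ∧ ¬R)
≡ (Q ∧ R) ∨ (¬R ∧ ¬Q ∧ R) ∨ (¬Q ∧ R ∧ ¬R) ∨ (¬Q ∧ Q ∧ ¬R)
≡ Q ∧ R

Q ∧ R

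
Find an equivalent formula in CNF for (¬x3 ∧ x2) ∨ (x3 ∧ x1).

(¬x3 ∨ x1) ∧ (x2 ∨ x3) ∧ (x2 ∨ x1)

(¬x3 ∧ x2) ∨ (x3 ∧ x1)
⇔ (¬x3 ∨ x3) ∧ (¬x3 ∨ x1) ∧ (x2 ∨ x3) ∧ (x2 ∨ x1)   (distribute ∨ over ∧)
⇔ (¬x3 ∨ x1) ∧ (x2 ∨ x3) ∧ (x2 ∨ x1)   (simplify)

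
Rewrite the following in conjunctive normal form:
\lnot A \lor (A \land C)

\lnot A \lor (A \land C)
≡ (\lnot A \lor A) \land (\lnot A \lor C)   (distribute \lor over \land)
≡ \lnot A \lor C   (simplify)

\lnot A \lor C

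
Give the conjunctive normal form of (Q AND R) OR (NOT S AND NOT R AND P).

(Q OR NOT S) AND (Q OR NOT R) AND (Q OR P) AND (R OR NOT S) AND (R OR P)

(Q AND R) OR (NOT S AND NOT R AND P)
≡ (Q OR NOT S) AND (Q OR NOT R) AND (Q OR P) AND (R OR NOT S) AND (R OR NOT R) AND (R OR P)   (distribute OR over AND)
≡ (Q OR NOT S) AND (Q OR NOT R) AND (Q OR P) AND (R OR NOT S) AND (R OR P)   (simplify)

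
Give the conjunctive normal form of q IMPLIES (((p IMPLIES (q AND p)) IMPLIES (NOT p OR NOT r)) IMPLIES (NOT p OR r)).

q IMPLIES (((p IMPLIES (q AND p)) IMPLIES (NOT p OR NOT r)) IMPLIES (NOT p OR r))
⇔ NOT q OR (((p IMPLIES (q AND p)) IMPLIES (NOT p OR NOT r)) IMPLIES (NOT p OR r))
⇔ NOT q OR NOT ((p IMPLIES (q AND p)) IMPLIES (NOT p OR NOT r)) OR NOT p OR r
⇔ NOT q OR NOT (NOT (p IMPLIES (q AND p)) OR NOT p OR NOT r) OR NOT p OR r
⇔ NOT q OR NOT (NOT (NOT p OR (q AND p)) OR NOT p OR NOT r) OR NOT p OR r
⇔ NOT q OR (NOT NOT (NOT p OR (q AND p)) AND NOT NOT p AND NOT NOT r) OR NOT p OR r
⇔ NOT q OR ((NOT p OR (q AND p)) AND NOT NOT p AND NOT NOT r) OR NOT p OR r
⇔ NOT q OR ((NOT p OR (q AND p)) AND p AND NOT NOT r) OR NOT p OR r
⇔ NOT q OR ((NOT p OR (q AND p)) AND p AND r) OR NOT p OR r
⇔ (NOT q OR NOT p OR q OR NOT p OR r) AND (NOT q OR NOT p OR p OR NOT p OR r) AND (NOT q OR p OR NOT p OR r) AND (NOT q OR r OR NOT p OR r)
⇔ NOT q OR r OR NOT p

NOT q OR r OR NOT p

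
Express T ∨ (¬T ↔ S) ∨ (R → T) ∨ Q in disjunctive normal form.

T ∨ (¬T ↔ S) ∨ (R → T) ∨ Q
≡ T ∨ ((¬T → S) ∧ (S → ¬T)) ∨ (R → T) ∨ Q
≡ T ∨ ((¬¬T ∨ S) ∧ (S → ¬T)) ∨ (R → T) ∨ Q
≡ T ∨ ((¬¬T ∨ S) ∧ (¬S ∨ ¬T)) ∨ (R → T) ∨ Q
≡ T ∨ ((¬¬T ∨ S) ∧ (¬S ∨ ¬T)) ∨ ¬R ∨ T ∨ Q
≡ T ∨ ((T ∨ S) ∧ (¬S ∨ ¬T)) ∨ ¬R ∨ T ∨ Q
≡ T ∨ (T ∧ ¬S) ∨ (T ∧ ¬T) ∨ (S ∧ ¬S) ∨ (S ∧ ¬T) ∨ ¬R ∨ T ∨ Q
≡ T ∨ (S ∧ ¬T) ∨ ¬R ∨ Q

T ∨ (S ∧ ¬T) ∨ ¬R ∨ Q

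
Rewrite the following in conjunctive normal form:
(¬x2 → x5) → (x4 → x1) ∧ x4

(¬x2 → x5) → (x4 → x1) ∧ x4
≡ ¬(¬x2 → x5) ∨ (x4 → x1) ∧ x4   — eliminate →
≡ ¬(¬¬x2 ∨ x5) ∨ (x4 → x1) ∧ x4   — eliminate →
≡ ¬(¬¬x2 ∨ x5) ∨ (¬x4 ∨ x1) ∧ x4   — eliminate →
≡ ¬¬¬x2 ∧ ¬x5 ∨ (¬x4 ∨ x1) ∧ x4   — De Morgan
≡ ¬x2 ∧ ¬x5 ∨ (¬x4 ∨ x1) ∧ x4   — double negation
≡ (¬x2 ∨ ¬x4 ∨ x1) ∧ (¬x2 ∨ x4) ∧ (¬x5 ∨ ¬x4 ∨ x1) ∧ (¬x5 ∨ x4)   — distribute ∨ over ∧

(¬x2 ∨ ¬x4 ∨ x1) ∧ (¬x2 ∨ x4) ∧ (¬x5 ∨ ¬x4 ∨ x1) ∧ (¬x5 ∨ x4)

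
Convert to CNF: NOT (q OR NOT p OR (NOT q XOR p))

NOT q AND p

NOT (q OR NOT p OR (NOT q XOR p))
≡ NOT (q OR NOT p OR ((NOT q OR p) AND NOT (NOT q AND p)))
≡ NOT q AND NOT NOT p AND NOT ((NOT q OR p) AND NOT (NOT q AND p))
≡ NOT q AND p AND NOT ((NOT q OR p) AND NOT (NOT q AND p))
≡ NOT q AND p AND (NOT (NOT q OR p) OR NOT NOT (NOT q AND p))
≡ NOT q AND p AND ((NOT NOT q AND NOT p) OR NOT NOT (NOT q AND p))
≡ NOT q AND p AND ((q AND NOT p) OR NOT NOT (NOT q AND p))
≡ NOT q AND p AND ((q AND NOT p) OR (NOT q AND p))
≡ NOT q AND p AND (q OR NOT q) AND (q OR p) AND (NOT p OR NOT q) AND (NOT p OR p)
≡ NOT q AND p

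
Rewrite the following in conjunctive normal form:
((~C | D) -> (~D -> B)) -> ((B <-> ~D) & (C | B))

(~C | D | B) & (~D | ~B) & (~D | C | B)

((~C | D) -> (~D -> B)) -> ((B <-> ~D) & (C | B))
⇔ ~((~C | D) -> (~D -> B)) | ((B <-> ~D) & (C | B))   [eliminate ->]
⇔ ~(~(~C | D) | (~D -> B)) | ((B <-> ~D) & (C | B))   [eliminate ->]
⇔ ~(~(~C | D) | ~~D | B) | ((B <-> ~D) & (C | B))   [eliminate ->]
⇔ ~(~(~C | D) | ~~D | B) | ((B -> ~D) & (~D -> B) & (C | B))   [eliminate <->]
⇔ ~(~(~C | D) | ~~D | B) | ((~B | ~D) & (~D -> B) & (C | B))   [eliminate ->]
⇔ ~(~(~C | D) | ~~D | B) | ((~B | ~D) & (~~D | B) & (C | B))   [eliminate ->]
⇔ (~~(~C | D) & ~~~D & ~B) | ((~B | ~D) & (~~D | B) & (C | B))   [De Morgan]
⇔ ((~C | D) & ~~~D & ~B) | ((~B | ~D) & (~~D | B) & (C | B))   [double negation]
⇔ ((~C | D) & ~D & ~B) | ((~B | ~D) & (~~D | B) & (C | B))   [double negation]
⇔ ((~C | D) & ~D & ~B) | ((~B | ~D) & (D | B) & (C | B))   [double negation]
⇔ (~C | D | ~B | ~D) & (~C | D | D | B) & (~C | D | C | B) & (~D | ~B | ~D) & (~D | D | B) & (~D | C | B) & (~B | ~B | ~D) & (~B | D | B) & (~B | C | B)   [distribute | over &]
⇔ (~C | D | B) & (~D | ~B) & (~D | C | B)   [simplify]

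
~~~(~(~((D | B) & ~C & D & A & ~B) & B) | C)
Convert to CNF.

B & ~C

~~~(~(~((D | B) & ~C & D & A & ~B) & B) | C)
≡ ~(~(~((D | B) & ~C & D & A & ~B) & B) | C)   [double negation]
≡ ~~(~((D | B) & ~C & D & A & ~B) & B) & ~C   [De Morgan]
≡ ~((D | B) & ~C & D & A & ~B) & B & ~C   [double negation]
≡ (~(D | B) | ~~C | ~D | ~A | ~~B) & B & ~C   [De Morgan]
≡ ((~D & ~B) | ~~C | ~D | ~A | ~~B) & B & ~C   [De Morgan]
≡ ((~D & ~B) | C | ~D | ~A | ~~B) & B & ~C   [double negation]
≡ ((~D & ~B) | C | ~D | ~A | B) & B & ~C   [double negation]
≡ (~D | C | ~D | ~A | B) & (~B | C | ~D | ~A | B) & B & ~C   [distribute | over &]
≡ B & ~C   [simplify]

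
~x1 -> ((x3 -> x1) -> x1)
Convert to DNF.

~x1 -> ((x3 -> x1) -> x1)
⇔ ~~x1 | ((x3 -> x1) -> x1)   — eliminate ->
⇔ ~~x1 | ~(x3 -> x1) | x1   — eliminate ->
⇔ ~~x1 | ~(~x3 | x1) | x1   — eliminate ->
⇔ x1 | ~(~x3 | x1) | x1   — double negation
⇔ x1 | (~~x3 & ~x1) | x1   — De Morgan
⇔ x1 | (x3 & ~x1) | x1   — double negation
⇔ x1 | (x3 & ~x1)   — simplify

x1 | (x3 & ~x1)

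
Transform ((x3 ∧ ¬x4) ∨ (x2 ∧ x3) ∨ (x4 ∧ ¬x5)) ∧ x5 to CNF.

((x3 ∧ ¬x4) ∨ (x2 ∧ x3) ∨ (x4 ∧ ¬x5)) ∧ x5
≡ (x3 ∨ x2 ∨ x4) ∧ (x3 ∨ x2 ∨ ¬x5) ∧ (x3 ∨ x3 ∨ x4) ∧ (x3 ∨ x3 ∨ ¬x5) ∧ (¬x4 ∨ x2 ∨ x4) ∧ (¬x4 ∨ x2 ∨ ¬x5) ∧ (¬x4 ∨ x3 ∨ x4) ∧ (¬x4 ∨ x3 ∨ ¬x5) ∧ x5   (distribute ∨ over ∧)
≡ (x3 ∨ x4) ∧ (x3 ∨ ¬x5) ∧ (¬x4 ∨ x2 ∨ ¬x5) ∧ x5   (simplify)

(x3 ∨ x4) ∧ (x3 ∨ ¬x5) ∧ (¬x4 ∨ x2 ∨ ¬x5) ∧ x5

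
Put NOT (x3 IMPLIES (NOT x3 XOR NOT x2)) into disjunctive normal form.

x3 AND x2

NOT (x3 IMPLIES (NOT x3 XOR NOT x2))
≡ NOT (NOT x3 OR (NOT x3 XOR NOT x2))   (eliminate IMPLIES)
≡ NOT (NOT x3 OR (NOT x3 AND NOT NOT x2) OR (NOT NOT x3 AND NOT x2))   (expand XOR)
≡ NOT NOT x3 AND NOT (NOT x3 AND NOT NOT x2) AND NOT (NOT NOT x3 AND NOT x2)   (De Morgan)
≡ x3 AND NOT (NOT x3 AND NOT NOT x2) AND NOT (NOT NOT x3 AND NOT x2)   (double negation)
≡ x3 AND (NOT NOT x3 OR NOT NOT NOT x2) AND NOT (NOT NOT x3 AND NOT x2)   (De Morgan)
≡ x3 AND (x3 OR NOT NOT NOT x2) AND NOT (NOT NOT x3 AND NOT x2)   (double negation)
≡ x3 AND (x3 OR NOT x2) AND NOT (NOT NOT x3 AND NOT x2)   (double negation)
≡ x3 AND (x3 OR NOT x2) AND (NOT NOT NOT x3 OR NOT NOT x2)   (De Morgan)
≡ x3 AND (x3 OR NOT x2) AND (NOT x3 OR NOT NOT x2)   (double negation)
≡ x3 AND (x3 OR NOT x2) AND (NOT x3 OR x2)   (double negation)
≡ (x3 AND x3 AND NOT x3) OR (x3 AND x3 AND x2) OR (x3 AND NOT x2 AND NOT x3) OR (x3 AND NOT x2 AND x2)   (distribute AND over OR)
≡ x3 AND x2   (simplify)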